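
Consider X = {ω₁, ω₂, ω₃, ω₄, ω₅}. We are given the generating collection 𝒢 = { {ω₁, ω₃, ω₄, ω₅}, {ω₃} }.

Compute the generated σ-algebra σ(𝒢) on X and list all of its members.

σ(𝒢) = { {}, {ω₂}, {ω₃}, {ω₂, ω₃}, {ω₁, ω₄, ω₅}, {ω₁, ω₂, ω₄, ω₅}, {ω₁, ω₃, ω₄, ω₅}, X }

Working:
Start: 𝒢 ∪ {∅, X} = { {}, {ω₃}, {ω₁, ω₃, ω₄, ω₅}, X }.
Iteration 1. New:
  {ω₂}  = {ω₁, ω₃, ω₄, ω₅}ᶜ
  {ω₁, ω₂, ω₄, ω₅}  = {ω₃}ᶜ
  (now 6)
Iteration 2: +1 →
  {ω₂, ω₃}  = {ω₃} ∪ {ω₂}
  (now 7)
Iteration 3: +1 →
  {ω₁, ω₄, ω₅}  = {ω₂, ω₃}ᶜ
  (now 8)
Iteration 4: stable.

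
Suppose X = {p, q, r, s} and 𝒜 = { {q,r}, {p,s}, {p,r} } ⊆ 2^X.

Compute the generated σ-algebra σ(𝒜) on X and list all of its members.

Take S₀ = 𝒜 ∪ {∅, X} = { ∅, {p,r}, {p,s}, {q,r}, X }.
Step 1 (3 new):
  {q,s}  = complement {p,r}
  {p,q,r}  = {q,r} ∪ {p,r}
  {p,r,s}  = {p,s} ∪ {p,r}
  [8 total]
Step 2 (4 new):
  {q}  = complement {p,r,s}
  {s}  = complement {p,q,r}
  {p,q,s}  = {p,s} ∪ {q,s}
  {q,r,s}  = {q,r} ∪ {q,s}
  [12 total]
Step 3: +2 →
  {p}  = complement {q,r,s}
  {r}  = complement {p,q,s}
  [14 total]
Step 4 (2 new):
  {p,q}  = {q} ∪ {p}
  {r,s}  = {r} ∪ {s}
  [16 total]
Step 5: closed — nothing new.

Therefore σ(𝒜) = { ∅, {p}, {q}, {r}, {s}, {p,q}, {p,r}, {p,s}, {q,r}, {q,s}, {r,s}, {p,q,r}, {p,q,s}, {p,r,s}, {q,r,s}, X } (|σ(𝒜)| = 16).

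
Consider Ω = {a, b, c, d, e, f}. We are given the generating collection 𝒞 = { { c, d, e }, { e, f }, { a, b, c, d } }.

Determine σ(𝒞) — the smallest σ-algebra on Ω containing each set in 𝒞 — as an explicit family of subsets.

Answer: σ(𝒞) = { {  }, { e }, { f }, { a, b }, { c, d }, { e, f }, { a, b, e }, { a, b, f }, { c, d, e }, { c, d, f }, { a, b, c, d }, { a, b, e, f }, { c, d, e, f }, { a, b, c, d, e }, { a, b, c, d, f }, Ω }

Trace:
Seed the family with 𝒞 together with ∅ and Ω: { {  }, { e, f }, { c, d, e }, { a, b, c, d }, Ω }.
Pass 1 (3 new):
  { a, b, f }  = ᶜ of { c, d, e }
  { c, d, e, f }  = { c, d, e } ∪ { e, f }
  { a, b, c, d, e }  = { c, d, e } ∪ { a, b, c, d }
  |family| = 8
Pass 2: 4 new —
  { f }  = ᶜ of { a, b, c, d, e }
  { a, b }  = ᶜ of { c, d, e, f }
  { a, b, e, f }  = { a, b, f } ∪ { e, f }
  { a, b, c, d, f }  = { a, b, c, d } ∪ { a, b, f }
  |family| = 12
Pass 3 (2 new):
  { e }  = ᶜ of { a, b, c, d, f }
  { c, d }  = ᶜ of { a, b, e, f }
  |family| = 14
Pass 4 adds 2:
  { a, b, e }  = { a, b } ∪ { e }
  { c, d, f }  = { c, d } ∪ { f }
  |family| = 16
After Pass 5 the family is unchanged; done.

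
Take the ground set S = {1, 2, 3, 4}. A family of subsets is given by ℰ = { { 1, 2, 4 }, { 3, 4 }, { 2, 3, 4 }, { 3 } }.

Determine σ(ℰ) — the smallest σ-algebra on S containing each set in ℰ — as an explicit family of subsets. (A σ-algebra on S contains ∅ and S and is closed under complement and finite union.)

σ(ℰ) = { {  }, { 1 }, { 2 }, { 3 }, { 4 }, { 1, 2 }, { 1, 3 }, { 1, 4 }, { 2, 3 }, { 2, 4 }, { 3, 4 }, { 1, 2, 3 }, { 1, 2, 4 }, { 1, 3, 4 }, { 2, 3, 4 }, S }

Working:
Seed the family with ℰ together with ∅ and S: { {  }, { 3 }, { 3, 4 }, { 1, 2, 4 }, { 2, 3, 4 }, S }.
Step 1: 2 new —
  { 1 }  = complement { 2, 3, 4 }
  { 1, 2 }  = complement { 3, 4 }
  |family| = 8
Step 2 (3 new):
  { 1, 3 }  = { 3 } ∪ { 1 }
  { 1, 2, 3 }  = { 3 } ∪ { 1, 2 }
  { 1, 3, 4 }  = { 3, 4 } ∪ { 1 }
  |family| = 11
Step 3 adds 3:
  { 2 }  = complement { 1, 3, 4 }
  { 4 }  = complement { 1, 2, 3 }
  { 2, 4 }  = complement { 1, 3 }
  |family| = 14
Step 4: +2 →
  { 1, 4 }  = { 4 } ∪ { 1 }
  { 2, 3 }  = { 3 } ∪ { 2 }
  |family| = 16
Step 5: already closed under ᶜ and ∪.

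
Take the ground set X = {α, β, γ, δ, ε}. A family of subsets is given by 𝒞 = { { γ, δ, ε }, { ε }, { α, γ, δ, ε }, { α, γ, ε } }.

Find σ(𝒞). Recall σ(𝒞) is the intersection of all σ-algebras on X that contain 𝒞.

Begin from { {  }, { ε }, { α, γ, ε }, { γ, δ, ε }, { α, γ, δ, ε }, X } (that is, 𝒞 plus ∅ and X).
Round 1 adds 4:
  { β }  = X∖{ α, γ, δ, ε }
  { α, β }  = X∖{ γ, δ, ε }
  { β, δ }  = X∖{ α, γ, ε }
  { α, β, γ, δ }  = X∖{ ε }
  [10 total]
Round 2 (6 new):
  { β, ε }  = { β } ∪ { ε }
  { α, β, δ }  = { α, β } ∪ { β, δ }
  { α, β, ε }  = { α, β } ∪ { ε }
  { β, δ, ε }  = { ε } ∪ { β, δ }
  { α, β, γ, ε }  = { α, β } ∪ { α, γ, ε }
  { β, γ, δ, ε }  = { γ, δ, ε } ∪ { β }
  [16 total]
Round 3: 7 new —
  { α }  = X∖{ β, γ, δ, ε }
  { δ }  = X∖{ α, β, γ, ε }
  { α, γ }  = X∖{ β, δ, ε }
  { γ, δ }  = X∖{ α, β, ε }
  { γ, ε }  = X∖{ α, β, δ }
  { α, γ, δ }  = X∖{ β, ε }
  { α, β, δ, ε }  = { α, β, ε } ∪ { α, β, δ }
  [23 total]
Round 4 (7 new):
  { γ }  = X∖{ α, β, δ, ε }
  { α, δ }  = { δ } ∪ { α }
  { α, ε }  = { ε } ∪ { α }
  { δ, ε }  = { ε } ∪ { δ }
  { α, β, γ }  = { α, β } ∪ { α, γ }
  { β, γ, δ }  = { γ, δ } ∪ { β }
  { β, γ, ε }  = { β, ε } ∪ { γ, ε }
  [30 total]
Round 5 (2 new):
  { β, γ }  = { β } ∪ { γ }
  { α, δ, ε }  = { ε } ∪ { α, δ }
  [32 total]
Round 6 adds nothing — fixpoint reached.

σ(𝒞) = { {  }, { α }, { β }, { γ }, { δ }, { ε }, { α, β }, { α, γ }, { α, δ }, { α, ε }, { β, γ }, { β, δ }, { β, ε }, { γ, δ }, { γ, ε }, { δ, ε }, { α, β, γ }, { α, β, δ }, { α, β, ε }, { α, γ, δ }, { α, γ, ε }, { α, δ, ε }, { β, γ, δ }, { β, γ, ε }, { β, δ, ε }, { γ, δ, ε }, { α, β, γ, δ }, { α, β, γ, ε }, { α, β, δ, ε }, { α, γ, δ, ε }, { β, γ, δ, ε }, X }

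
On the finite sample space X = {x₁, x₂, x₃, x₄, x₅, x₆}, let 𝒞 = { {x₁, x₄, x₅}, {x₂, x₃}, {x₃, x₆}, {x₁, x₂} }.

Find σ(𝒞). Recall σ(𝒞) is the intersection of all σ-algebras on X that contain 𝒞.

σ(𝒞) = { {}, {x₁}, {x₂}, {x₃}, {x₆}, {x₁, x₂}, {x₁, x₃}, {x₁, x₆}, {x₂, x₃}, {x₂, x₆}, {x₃, x₆}, {x₄, x₅}, {x₁, x₂, x₃}, {x₁, x₂, x₆}, {x₁, x₃, x₆}, {x₁, x₄, x₅}, {x₂, x₃, x₆}, {x₂, x₄, x₅}, {x₃, x₄, x₅}, {x₄, x₅, x₆}, {x₁, x₂, x₃, x₆}, {x₁, x₂, x₄, x₅}, {x₁, x₃, x₄, x₅}, {x₁, x₄, x₅, x₆}, {x₂, x₃, x₄, x₅}, {x₂, x₄, x₅, x₆}, {x₃, x₄, x₅, x₆}, {x₁, x₂, x₃, x₄, x₅}, {x₁, x₂, x₄, x₅, x₆}, {x₁, x₃, x₄, x₅, x₆}, {x₂, x₃, x₄, x₅, x₆}, X }

Trace:
Start: 𝒞 ∪ {∅, X} = { {}, {x₁, x₂}, {x₂, x₃}, {x₃, x₆}, {x₁, x₄, x₅}, X }.
Iteration 1: 8 new —
  {x₁, x₂, x₃}  = {x₂, x₃} ∪ {x₁, x₂}
  {x₂, x₃, x₆}  = ᶜ of {x₁, x₄, x₅}
  {x₁, x₂, x₃, x₆}  = {x₁, x₂} ∪ {x₃, x₆}
  {x₁, x₂, x₄, x₅}  = ᶜ of {x₃, x₆}
  {x₁, x₄, x₅, x₆}  = ᶜ of {x₂, x₃}
  {x₃, x₄, x₅, x₆}  = ᶜ of {x₁, x₂}
  {x₁, x₂, x₃, x₄, x₅}  = {x₁, x₄, x₅} ∪ {x₂, x₃}
  {x₁, x₃, x₄, x₅, x₆}  = {x₁, x₄, x₅} ∪ {x₃, x₆}
  (now 14)
Iteration 2: 6 new —
  {x₂}  = ᶜ of {x₁, x₃, x₄, x₅, x₆}
  {x₆}  = ᶜ of {x₁, x₂, x₃, x₄, x₅}
  {x₄, x₅}  = ᶜ of {x₁, x₂, x₃, x₆}
  {x₄, x₅, x₆}  = ᶜ of {x₁, x₂, x₃}
  {x₁, x₂, x₄, x₅, x₆}  = {x₁, x₂} ∪ {x₁, x₄, x₅, x₆}
  {x₂, x₃, x₄, x₅, x₆}  = {x₃, x₄, x₅, x₆} ∪ {x₂, x₃, x₆}
  (now 20)
Iteration 3 adds 7:
  {x₁}  = ᶜ of {x₂, x₃, x₄, x₅, x₆}
  {x₃}  = ᶜ of {x₁, x₂, x₄, x₅, x₆}
  {x₂, x₆}  = {x₂} ∪ {x₆}
  {x₁, x₂, x₆}  = {x₁, x₂} ∪ {x₆}
  {x₂, x₄, x₅}  = {x₂} ∪ {x₄, x₅}
  {x₂, x₃, x₄, x₅}  = {x₄, x₅} ∪ {x₂, x₃}
  {x₂, x₄, x₅, x₆}  = {x₂} ∪ {x₄, x₅, x₆}
  (now 27)
Iteration 4. New:
  {x₁, x₃}  = ᶜ of {x₂, x₄, x₅, x₆}
  {x₁, x₆}  = ᶜ of {x₂, x₃, x₄, x₅}
  {x₁, x₃, x₆}  = ᶜ of {x₂, x₄, x₅}
  {x₃, x₄, x₅}  = ᶜ of {x₁, x₂, x₆}
  {x₁, x₃, x₄, x₅}  = ᶜ of {x₂, x₆}
  (now 32)
Iteration 5: already closed under ᶜ and ∪.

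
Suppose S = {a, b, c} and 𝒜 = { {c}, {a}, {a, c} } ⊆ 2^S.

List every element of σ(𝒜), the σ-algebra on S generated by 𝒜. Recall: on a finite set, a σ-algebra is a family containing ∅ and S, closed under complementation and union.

Take S₀ = 𝒜 ∪ {∅, S} = { {}, {a}, {c}, {a, c}, S }.
Round 1 adds 3:
  {b}  = complement {a, c}
  {a, b}  = complement {c}
  {b, c}  = complement {a}
  [8 total]
Round 2: already closed under ᶜ and ∪.

σ(𝒜) = { {}, {a}, {b}, {c}, {a, b}, {a, c}, {b, c}, S }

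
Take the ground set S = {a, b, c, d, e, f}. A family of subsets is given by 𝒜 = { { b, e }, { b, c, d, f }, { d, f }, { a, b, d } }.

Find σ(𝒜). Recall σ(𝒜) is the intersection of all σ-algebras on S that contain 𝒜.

Answer: σ(𝒜) = { {}, { a }, { b }, { c }, { d }, { e }, { f }, { a, b }, { a, c }, { a, d }, { a, e }, { a, f }, { b, c }, { b, d }, { b, e }, { b, f }, { c, d }, { c, e }, { c, f }, { d, e }, { d, f }, { e, f }, { a, b, c }, { a, b, d }, { a, b, e }, { a, b, f }, { a, c, d }, { a, c, e }, { a, c, f }, { a, d, e }, { a, d, f }, { a, e, f }, { b, c, d }, { b, c, e }, { b, c, f }, { b, d, e }, { b, d, f }, { b, e, f }, { c, d, e }, { c, d, f }, { c, e, f }, { d, e, f }, { a, b, c, d }, { a, b, c, e }, { a, b, c, f }, { a, b, d, e }, { a, b, d, f }, { a, b, e, f }, { a, c, d, e }, { a, c, d, f }, { a, c, e, f }, { a, d, e, f }, { b, c, d, e }, { b, c, d, f }, { b, c, e, f }, { b, d, e, f }, { c, d, e, f }, { a, b, c, d, e }, { a, b, c, d, f }, { a, b, c, e, f }, { a, b, d, e, f }, { a, c, d, e, f }, { b, c, d, e, f }, S }

Derivation:
Take S₀ = 𝒜 ∪ {∅, S} = { {}, { b, e }, { d, f }, { a, b, d }, { b, c, d, f }, S }.
Pass 1 adds 9:
  { a, e }  = { b, c, d, f }ᶜ
  { c, e, f }  = { a, b, d }ᶜ
  { a, b, c, e }  = { d, f }ᶜ
  { a, b, d, e }  = { b, e } ∪ { a, b, d }
  { a, b, d, f }  = { d, f } ∪ { a, b, d }
  { a, c, d, f }  = { b, e }ᶜ
  { b, d, e, f }  = { b, e } ∪ { d, f }
  { a, b, c, d, f }  = { b, c, d, f } ∪ { a, b, d }
  { b, c, d, e, f }  = { b, e } ∪ { b, c, d, f }
Pass 2: 14 new —
  { a }  = { b, c, d, e, f }ᶜ
  { e }  = { a, b, c, d, f }ᶜ
  { a, c }  = { b, d, e, f }ᶜ
  { c, e }  = { a, b, d, f }ᶜ
  { c, f }  = { a, b, d, e }ᶜ
  { a, b, e }  = { b, e } ∪ { a, e }
  { a, c, e, f }  = { c, e, f } ∪ { a, e }
  { a, d, e, f }  = { a, e } ∪ { d, f }
  { b, c, e, f }  = { b, e } ∪ { c, e, f }
  { c, d, e, f }  = { c, e, f } ∪ { d, f }
  { a, b, c, d, e }  = { a, b, d, e } ∪ { a, b, c, e }
  { a, b, c, e, f }  = { c, e, f } ∪ { a, b, c, e }
  { a, b, d, e, f }  = { b, e } ∪ { a, b, d, f }
  { a, c, d, e, f }  = { c, e, f } ∪ { a, c, d, f }
Pass 3. New:
  { b }  = { a, c, d, e, f }ᶜ
  { c }  = { a, b, d, e, f }ᶜ
  { d }  = { a, b, c, e, f }ᶜ
  { f }  = { a, b, c, d, e }ᶜ
  { a, b }  = { c, d, e, f }ᶜ
  { a, d }  = { b, c, e, f }ᶜ
  { b, c }  = { a, d, e, f }ᶜ
  { b, d }  = { a, c, e, f }ᶜ
  { a, c, e }  = { a, c } ∪ { a, e }
  { a, c, f }  = { a, c } ∪ { c, f }
  { a, d, f }  = { d, f } ∪ { a }
  { b, c, e }  = { b, e } ∪ { c, e }
  { c, d, f }  = { a, b, e }ᶜ
  { d, e, f }  = { d, f } ∪ { e }
  { a, b, c, d }  = { a, c } ∪ { a, b, d }
Pass 4: 20 new —
  { a, f }  = { a } ∪ { f }
  { b, f }  = { b } ∪ { f }
  { c, d }  = { c } ∪ { d }
  { d, e }  = { d } ∪ { e }
  { e, f }  = { a, b, c, d }ᶜ
  { a, b, c }  = { d, e, f }ᶜ
  { a, b, f }  = { a, b } ∪ { f }
  { a, c, d }  = { a, c } ∪ { d }
  { a, d, e }  = { d } ∪ { a, e }
  { a, e, f }  = { a, e } ∪ { f }
  { b, c, d }  = { c } ∪ { b, d }
  { b, c, f }  = { b } ∪ { c, f }
  { b, d, e }  = { a, c, f }ᶜ
  { b, d, f }  = { a, c, e }ᶜ
  { b, e, f }  = { b, e } ∪ { f }
  { c, d, e }  = { c, e } ∪ { d }
  { a, b, c, f }  = { a, c, f } ∪ { b }
  { a, b, e, f }  = { a, b, e } ∪ { f }
  { a, c, d, e }  = { a, c, e } ∪ { d }
  { b, c, d, e }  = { c, e } ∪ { b, d }
Pass 5: no new sets; the family is a σ-algebra.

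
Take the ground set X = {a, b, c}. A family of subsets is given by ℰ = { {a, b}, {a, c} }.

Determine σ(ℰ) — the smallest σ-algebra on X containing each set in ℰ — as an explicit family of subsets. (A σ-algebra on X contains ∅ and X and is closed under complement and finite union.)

Seed the family with ℰ together with ∅ and X: { {}, {a, b}, {a, c}, X }.
Round 1: 2 new —
  {b}  = {a, c}ᶜ
  {c}  = {a, b}ᶜ
  — 6 sets.
Round 2 (1 new):
  {b, c}  = {c} ∪ {b}
  — 7 sets.
Round 3 (1 new):
  {a}  = {b, c}ᶜ
  — 8 sets.
Round 4: stable.

Therefore σ(ℰ) = { {}, {a}, {b}, {c}, {a, b}, {a, c}, {b, c}, X } (|σ(ℰ)| = 8).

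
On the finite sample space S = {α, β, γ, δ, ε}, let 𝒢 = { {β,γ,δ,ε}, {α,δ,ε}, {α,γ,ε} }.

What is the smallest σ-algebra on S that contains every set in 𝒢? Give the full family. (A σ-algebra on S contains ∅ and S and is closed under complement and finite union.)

Answer: σ(𝒢) = { ∅, {α}, {β}, {γ}, {δ}, {ε}, {α,β}, {α,γ}, {α,δ}, {α,ε}, {β,γ}, {β,δ}, {β,ε}, {γ,δ}, {γ,ε}, {δ,ε}, {α,β,γ}, {α,β,δ}, {α,β,ε}, {α,γ,δ}, {α,γ,ε}, {α,δ,ε}, {β,γ,δ}, {β,γ,ε}, {β,δ,ε}, {γ,δ,ε}, {α,β,γ,δ}, {α,β,γ,ε}, {α,β,δ,ε}, {α,γ,δ,ε}, {β,γ,δ,ε}, S }

Working:
Start: 𝒢 ∪ {∅, S} = { ∅, {α,γ,ε}, {α,δ,ε}, {β,γ,δ,ε}, S }.
Pass 1. New:
  {α}  = complement {β,γ,δ,ε}
  {β,γ}  = complement {α,δ,ε}
  {β,δ}  = complement {α,γ,ε}
  {α,γ,δ,ε}  = {α,δ,ε} ∪ {α,γ,ε}
  [9 total]
Pass 2 (6 new):
  {β}  = complement {α,γ,δ,ε}
  {α,β,γ}  = {β,γ} ∪ {α}
  {α,β,δ}  = {β,δ} ∪ {α}
  {β,γ,δ}  = {β,γ} ∪ {β,δ}
  {α,β,γ,ε}  = {α,γ,ε} ∪ {β,γ}
  {α,β,δ,ε}  = {α,δ,ε} ∪ {β,δ}
  [15 total]
Pass 3. New:
  {γ}  = complement {α,β,δ,ε}
  {δ}  = complement {α,β,γ,ε}
  {α,β}  = {β} ∪ {α}
  {α,ε}  = complement {β,γ,δ}
  {γ,ε}  = complement {α,β,δ}
  {δ,ε}  = complement {α,β,γ}
  {α,β,γ,δ}  = {α,β,δ} ∪ {β,γ}
  [22 total]
Pass 4 (8 new):
  {ε}  = complement {α,β,γ,δ}
  {α,γ}  = {γ} ∪ {α}
  {α,δ}  = {δ} ∪ {α}
  {γ,δ}  = {γ} ∪ {δ}
  {α,β,ε}  = {β} ∪ {α,ε}
  {β,γ,ε}  = {β} ∪ {γ,ε}
  {β,δ,ε}  = {β} ∪ {δ,ε}
  {γ,δ,ε}  = complement {α,β}
  [30 total]
Pass 5: 2 new —
  {β,ε}  = {β} ∪ {ε}
  {α,γ,δ}  = {γ,δ} ∪ {α,δ}
  [32 total]
Pass 6: already closed under ᶜ and ∪.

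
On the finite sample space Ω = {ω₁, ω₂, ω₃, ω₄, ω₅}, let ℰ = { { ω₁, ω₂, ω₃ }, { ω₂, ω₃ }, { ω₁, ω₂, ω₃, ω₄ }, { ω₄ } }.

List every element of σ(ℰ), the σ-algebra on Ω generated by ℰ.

σ(ℰ) = { {  }, { ω₁ }, { ω₄ }, { ω₅ }, { ω₁, ω₄ }, { ω₁, ω₅ }, { ω₂, ω₃ }, { ω₄, ω₅ }, { ω₁, ω₂, ω₃ }, { ω₁, ω₄, ω₅ }, { ω₂, ω₃, ω₄ }, { ω₂, ω₃, ω₅ }, { ω₁, ω₂, ω₃, ω₄ }, { ω₁, ω₂, ω₃, ω₅ }, { ω₂, ω₃, ω₄, ω₅ }, Ω }

Trace:
Start: ℰ ∪ {∅, Ω} = { {  }, { ω₄ }, { ω₂, ω₃ }, { ω₁, ω₂, ω₃ }, { ω₁, ω₂, ω₃, ω₄ }, Ω }.
Iteration 1 adds 5:
  { ω₅ }  = complement { ω₁, ω₂, ω₃, ω₄ }
  { ω₄, ω₅ }  = complement { ω₁, ω₂, ω₃ }
  { ω₁, ω₄, ω₅ }  = complement { ω₂, ω₃ }
  { ω₂, ω₃, ω₄ }  = { ω₂, ω₃ } ∪ { ω₄ }
  { ω₁, ω₂, ω₃, ω₅ }  = complement { ω₄ }
  [11 total]
Iteration 2 adds 3:
  { ω₁, ω₅ }  = complement { ω₂, ω₃, ω₄ }
  { ω₂, ω₃, ω₅ }  = { ω₅ } ∪ { ω₂, ω₃ }
  { ω₂, ω₃, ω₄, ω₅ }  = { ω₂, ω₃, ω₄ } ∪ { ω₅ }
  [14 total]
Iteration 3 (2 new):
  { ω₁ }  = complement { ω₂, ω₃, ω₄, ω₅ }
  { ω₁, ω₄ }  = complement { ω₂, ω₃, ω₅ }
  [16 total]
Iteration 4: no new sets; the family is a σ-algebra.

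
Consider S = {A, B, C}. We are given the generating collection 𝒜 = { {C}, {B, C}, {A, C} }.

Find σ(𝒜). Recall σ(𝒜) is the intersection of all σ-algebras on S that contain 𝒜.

σ(𝒜) = { {}, {A}, {B}, {C}, {A, B}, {A, C}, {B, C}, S }

Working:
Seed the family with 𝒜 together with ∅ and S: { {}, {C}, {A, C}, {B, C}, S }.
Iteration 1 (3 new):
  {A}  = {B, C}ᶜ
  {B}  = {A, C}ᶜ
  {A, B}  = {C}ᶜ
  (now 8)
After Iteration 2 the family is unchanged; done.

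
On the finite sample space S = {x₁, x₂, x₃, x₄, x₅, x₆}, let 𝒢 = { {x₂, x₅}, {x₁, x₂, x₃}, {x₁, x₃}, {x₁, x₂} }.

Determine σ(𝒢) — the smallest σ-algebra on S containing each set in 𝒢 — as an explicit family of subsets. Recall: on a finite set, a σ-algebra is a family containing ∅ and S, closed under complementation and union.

Answer: σ(𝒢) = { {}, {x₁}, {x₂}, {x₃}, {x₅}, {x₁, x₂}, {x₁, x₃}, {x₁, x₅}, {x₂, x₃}, {x₂, x₅}, {x₃, x₅}, {x₄, x₆}, {x₁, x₂, x₃}, {x₁, x₂, x₅}, {x₁, x₃, x₅}, {x₁, x₄, x₆}, {x₂, x₃, x₅}, {x₂, x₄, x₆}, {x₃, x₄, x₆}, {x₄, x₅, x₆}, {x₁, x₂, x₃, x₅}, {x₁, x₂, x₄, x₆}, {x₁, x₃, x₄, x₆}, {x₁, x₄, x₅, x₆}, {x₂, x₃, x₄, x₆}, {x₂, x₄, x₅, x₆}, {x₃, x₄, x₅, x₆}, {x₁, x₂, x₃, x₄, x₆}, {x₁, x₂, x₄, x₅, x₆}, {x₁, x₃, x₄, x₅, x₆}, {x₂, x₃, x₄, x₅, x₆}, S }

Working:
Initial family (6 sets): { {}, {x₁, x₂}, {x₁, x₃}, {x₂, x₅}, {x₁, x₂, x₃}, S }.
Pass 1. New:
  {x₁, x₂, x₅}  = {x₂, x₅} ∪ {x₁, x₂}
  {x₄, x₅, x₆}  = {x₁, x₂, x₃}ᶜ
  {x₁, x₂, x₃, x₅}  = {x₂, x₅} ∪ {x₁, x₂, x₃}
  {x₁, x₃, x₄, x₆}  = {x₂, x₅}ᶜ
  {x₂, x₄, x₅, x₆}  = {x₁, x₃}ᶜ
  {x₃, x₄, x₅, x₆}  = {x₁, x₂}ᶜ
  |family| = 12
Pass 2 adds 6:
  {x₄, x₆}  = {x₁, x₂, x₃, x₅}ᶜ
  {x₃, x₄, x₆}  = {x₁, x₂, x₅}ᶜ
  {x₁, x₂, x₃, x₄, x₆}  = {x₁, x₂, x₃} ∪ {x₁, x₃, x₄, x₆}
  {x₁, x₂, x₄, x₅, x₆}  = {x₁, x₂} ∪ {x₂, x₄, x₅, x₆}
  {x₁, x₃, x₄, x₅, x₆}  = {x₃, x₄, x₅, x₆} ∪ {x₁, x₃}
  {x₂, x₃, x₄, x₅, x₆}  = {x₂, x₅} ∪ {x₃, x₄, x₅, x₆}
  |family| = 18
Pass 3: 5 new —
  {x₁}  = {x₂, x₃, x₄, x₅, x₆}ᶜ
  {x₂}  = {x₁, x₃, x₄, x₅, x₆}ᶜ
  {x₃}  = {x₁, x₂, x₄, x₅, x₆}ᶜ
  {x₅}  = {x₁, x₂, x₃, x₄, x₆}ᶜ
  {x₁, x₂, x₄, x₆}  = {x₁, x₂} ∪ {x₄, x₆}
  |family| = 23
Pass 4. New:
  {x₁, x₅}  = {x₅} ∪ {x₁}
  {x₂, x₃}  = {x₂} ∪ {x₃}
  {x₃, x₅}  = {x₁, x₂, x₄, x₆}ᶜ
  {x₁, x₃, x₅}  = {x₅} ∪ {x₁, x₃}
  {x₁, x₄, x₆}  = {x₄, x₆} ∪ {x₁}
  {x₂, x₃, x₅}  = {x₂, x₅} ∪ {x₃}
  {x₂, x₄, x₆}  = {x₂} ∪ {x₄, x₆}
  {x₁, x₄, x₅, x₆}  = {x₄, x₅, x₆} ∪ {x₁}
  {x₂, x₃, x₄, x₆}  = {x₂} ∪ {x₃, x₄, x₆}
  |family| = 32
Pass 5: already closed under ᶜ and ∪.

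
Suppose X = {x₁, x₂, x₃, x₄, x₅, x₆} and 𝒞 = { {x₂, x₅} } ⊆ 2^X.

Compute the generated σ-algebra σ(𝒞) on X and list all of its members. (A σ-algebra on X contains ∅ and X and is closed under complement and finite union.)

Answer: σ(𝒞) = { {}, {x₂, x₅}, {x₁, x₃, x₄, x₆}, X }

Check:
Initial family (3 sets): { {}, {x₂, x₅}, X }.
Pass 1 (1 new):
  {x₁, x₃, x₄, x₆}  = ᶜ of {x₂, x₅}
  [4 total]
Pass 2: no new sets; the family is a σ-algebra.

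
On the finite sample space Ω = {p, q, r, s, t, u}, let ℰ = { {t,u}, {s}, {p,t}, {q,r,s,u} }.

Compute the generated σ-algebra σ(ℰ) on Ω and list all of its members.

σ(ℰ) = { {}, {p}, {s}, {t}, {u}, {p,s}, {p,t}, {p,u}, {q,r}, {s,t}, {s,u}, {t,u}, {p,q,r}, {p,s,t}, {p,s,u}, {p,t,u}, {q,r,s}, {q,r,t}, {q,r,u}, {s,t,u}, {p,q,r,s}, {p,q,r,t}, {p,q,r,u}, {p,s,t,u}, {q,r,s,t}, {q,r,s,u}, {q,r,t,u}, {p,q,r,s,t}, {p,q,r,s,u}, {p,q,r,t,u}, {q,r,s,t,u}, Ω }

Trace:
Begin from { {}, {s}, {p,t}, {t,u}, {q,r,s,u}, Ω } (that is, ℰ plus ∅ and Ω).
Pass 1. New:
  {p,s,t}  = {p,t} ∪ {s}
  {p,t,u}  = {t,u} ∪ {p,t}
  {s,t,u}  = {t,u} ∪ {s}
  {p,q,r,s}  = ᶜ of {t,u}
  {p,q,r,t,u}  = ᶜ of {s}
  {q,r,s,t,u}  = {t,u} ∪ {q,r,s,u}
  |family| = 12
Pass 2 (7 new):
  {p}  = ᶜ of {q,r,s,t,u}
  {p,q,r}  = ᶜ of {s,t,u}
  {q,r,s}  = ᶜ of {p,t,u}
  {q,r,u}  = ᶜ of {p,s,t}
  {p,s,t,u}  = {p,s,t} ∪ {t,u}
  {p,q,r,s,t}  = {p,s,t} ∪ {p,q,r,s}
  {p,q,r,s,u}  = {q,r,s,u} ∪ {p,q,r,s}
  |family| = 19
Pass 3: +7 →
  {t}  = ᶜ of {p,q,r,s,u}
  {u}  = ᶜ of {p,q,r,s,t}
  {p,s}  = {s} ∪ {p}
  {q,r}  = ᶜ of {p,s,t,u}
  {p,q,r,t}  = {p,t} ∪ {p,q,r}
  {p,q,r,u}  = {p,q,r} ∪ {q,r,u}
  {q,r,t,u}  = {t,u} ∪ {q,r,u}
  |family| = 26
Pass 4: 6 new —
  {p,u}  = {p} ∪ {u}
  {s,t}  = ᶜ of {p,q,r,u}
  {s,u}  = ᶜ of {p,q,r,t}
  {p,s,u}  = {u} ∪ {p,s}
  {q,r,t}  = {t} ∪ {q,r}
  {q,r,s,t}  = {t} ∪ {q,r,s}
  |family| = 32
Pass 5 adds nothing — fixpoint reached.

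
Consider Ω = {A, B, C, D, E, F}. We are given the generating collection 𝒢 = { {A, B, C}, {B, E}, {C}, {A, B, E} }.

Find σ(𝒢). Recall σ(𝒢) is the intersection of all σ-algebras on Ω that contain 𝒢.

Take S₀ = 𝒢 ∪ {∅, Ω} = { ∅, {C}, {B, E}, {A, B, C}, {A, B, E}, Ω }.
Pass 1: 6 new —
  {B, C, E}  = {C} ∪ {B, E}
  {C, D, F}  = Ω∖{A, B, E}
  {D, E, F}  = Ω∖{A, B, C}
  {A, B, C, E}  = {C} ∪ {A, B, E}
  {A, C, D, F}  = Ω∖{B, E}
  {A, B, D, E, F}  = Ω∖{C}
  (now 12)
Pass 2: +7 →
  {D, F}  = Ω∖{A, B, C, E}
  {A, D, F}  = Ω∖{B, C, E}
  {B, D, E, F}  = {B, E} ∪ {D, E, F}
  {C, D, E, F}  = {C} ∪ {D, E, F}
  {A, B, C, D, F}  = {A, B, C} ∪ {A, C, D, F}
  {A, C, D, E, F}  = {A, C, D, F} ∪ {D, E, F}
  {B, C, D, E, F}  = {B, E} ∪ {C, D, F}
  (now 19)
Pass 3 (6 new):
  {A}  = Ω∖{B, C, D, E, F}
  {B}  = Ω∖{A, C, D, E, F}
  {E}  = Ω∖{A, B, C, D, F}
  {A, B}  = Ω∖{C, D, E, F}
  {A, C}  = Ω∖{B, D, E, F}
  {A, D, E, F}  = {A, D, F} ∪ {D, E, F}
  (now 25)
Pass 4 (7 new):
  {A, E}  = {E} ∪ {A}
  {B, C}  = Ω∖{A, D, E, F}
  {C, E}  = {E} ∪ {C}
  {A, C, E}  = {E} ∪ {A, C}
  {B, D, F}  = {B} ∪ {D, F}
  {A, B, D, F}  = {A, B} ∪ {A, D, F}
  {B, C, D, F}  = {B} ∪ {C, D, F}
  (now 32)
Pass 5 adds nothing — fixpoint reached.

Therefore σ(𝒢) = { ∅, {A}, {B}, {C}, {E}, {A, B}, {A, C}, {A, E}, {B, C}, {B, E}, {C, E}, {D, F}, {A, B, C}, {A, B, E}, {A, C, E}, {A, D, F}, {B, C, E}, {B, D, F}, {C, D, F}, {D, E, F}, {A, B, C, E}, {A, B, D, F}, {A, C, D, F}, {A, D, E, F}, {B, C, D, F}, {B, D, E, F}, {C, D, E, F}, {A, B, C, D, F}, {A, B, D, E, F}, {A, C, D, E, F}, {B, C, D, E, F}, Ω } (|σ(𝒢)| = 32).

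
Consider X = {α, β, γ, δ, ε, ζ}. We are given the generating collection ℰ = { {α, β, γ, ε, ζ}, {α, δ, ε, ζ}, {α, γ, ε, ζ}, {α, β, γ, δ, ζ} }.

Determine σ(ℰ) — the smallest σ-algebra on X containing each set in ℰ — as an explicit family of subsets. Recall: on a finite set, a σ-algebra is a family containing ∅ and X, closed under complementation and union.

σ(ℰ) (32 sets): { {}, {β}, {γ}, {δ}, {ε}, {α, ζ}, {β, γ}, {β, δ}, {β, ε}, {γ, δ}, {γ, ε}, {δ, ε}, {α, β, ζ}, {α, γ, ζ}, {α, δ, ζ}, {α, ε, ζ}, {β, γ, δ}, {β, γ, ε}, {β, δ, ε}, {γ, δ, ε}, {α, β, γ, ζ}, {α, β, δ, ζ}, {α, β, ε, ζ}, {α, γ, δ, ζ}, {α, γ, ε, ζ}, {α, δ, ε, ζ}, {β, γ, δ, ε}, {α, β, γ, δ, ζ}, {α, β, γ, ε, ζ}, {α, β, δ, ε, ζ}, {α, γ, δ, ε, ζ}, X }

Trace:
Start: ℰ ∪ {∅, X} = { {}, {α, γ, ε, ζ}, {α, δ, ε, ζ}, {α, β, γ, δ, ζ}, {α, β, γ, ε, ζ}, X }.
Pass 1: 5 new —
  {δ}  = ᶜ of {α, β, γ, ε, ζ}
  {ε}  = ᶜ of {α, β, γ, δ, ζ}
  {β, γ}  = ᶜ of {α, δ, ε, ζ}
  {β, δ}  = ᶜ of {α, γ, ε, ζ}
  {α, γ, δ, ε, ζ}  = {α, γ, ε, ζ} ∪ {α, δ, ε, ζ}
  |family| = 11
Pass 2: +6 →
  {β}  = ᶜ of {α, γ, δ, ε, ζ}
  {δ, ε}  = {ε} ∪ {δ}
  {β, γ, δ}  = {β, γ} ∪ {δ}
  {β, γ, ε}  = {ε} ∪ {β, γ}
  {β, δ, ε}  = {ε} ∪ {β, δ}
  {α, β, δ, ε, ζ}  = {α, δ, ε, ζ} ∪ {β, δ}
  |family| = 17
Pass 3: 7 new —
  {γ}  = ᶜ of {α, β, δ, ε, ζ}
  {β, ε}  = {β} ∪ {ε}
  {α, γ, ζ}  = ᶜ of {β, δ, ε}
  {α, δ, ζ}  = ᶜ of {β, γ, ε}
  {α, ε, ζ}  = ᶜ of {β, γ, δ}
  {α, β, γ, ζ}  = ᶜ of {δ, ε}
  {β, γ, δ, ε}  = {δ, ε} ∪ {β, γ, ε}
  |family| = 24
Pass 4 adds 7:
  {α, ζ}  = ᶜ of {β, γ, δ, ε}
  {γ, δ}  = {γ} ∪ {δ}
  {γ, ε}  = {ε} ∪ {γ}
  {γ, δ, ε}  = {δ, ε} ∪ {γ}
  {α, β, δ, ζ}  = {β} ∪ {α, δ, ζ}
  {α, β, ε, ζ}  = {β, ε} ∪ {α, ε, ζ}
  {α, γ, δ, ζ}  = ᶜ of {β, ε}
  |family| = 31
Pass 5: 1 new —
  {α, β, ζ}  = ᶜ of {γ, δ, ε}
  |family| = 32
Pass 6: no new sets; the family is a σ-algebra.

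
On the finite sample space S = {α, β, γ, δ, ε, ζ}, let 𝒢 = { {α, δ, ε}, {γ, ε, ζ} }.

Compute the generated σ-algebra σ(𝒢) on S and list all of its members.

Initial family (4 sets): { {}, {α, δ, ε}, {γ, ε, ζ}, S }.
Round 1. New:
  {α, β, δ}  = ᶜ of {γ, ε, ζ}
  {β, γ, ζ}  = ᶜ of {α, δ, ε}
  {α, γ, δ, ε, ζ}  = {γ, ε, ζ} ∪ {α, δ, ε}
  (now 7)
Round 2. New:
  {β}  = ᶜ of {α, γ, δ, ε, ζ}
  {α, β, δ, ε}  = {α, δ, ε} ∪ {α, β, δ}
  {β, γ, ε, ζ}  = {γ, ε, ζ} ∪ {β, γ, ζ}
  {α, β, γ, δ, ζ}  = {β, γ, ζ} ∪ {α, β, δ}
  (now 11)
Round 3 (3 new):
  {ε}  = ᶜ of {α, β, γ, δ, ζ}
  {α, δ}  = ᶜ of {β, γ, ε, ζ}
  {γ, ζ}  = ᶜ of {α, β, δ, ε}
  (now 14)
Round 4. New:
  {β, ε}  = {β} ∪ {ε}
  {α, γ, δ, ζ}  = {α, δ} ∪ {γ, ζ}
  (now 16)
Round 5: no new sets; the family is a σ-algebra.

σ(𝒢) = { {}, {β}, {ε}, {α, δ}, {β, ε}, {γ, ζ}, {α, β, δ}, {α, δ, ε}, {β, γ, ζ}, {γ, ε, ζ}, {α, β, δ, ε}, {α, γ, δ, ζ}, {β, γ, ε, ζ}, {α, β, γ, δ, ζ}, {α, γ, δ, ε, ζ}, S }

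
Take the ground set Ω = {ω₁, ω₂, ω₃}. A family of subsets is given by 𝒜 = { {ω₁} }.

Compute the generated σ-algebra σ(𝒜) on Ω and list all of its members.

Initial family (3 sets): { ∅, {ω₁}, Ω }.
Pass 1 adds 1:
  {ω₂, ω₃}  = {ω₁}ᶜ
  (now 4)
Pass 2: closed — nothing new.

Therefore σ(𝒜) = { ∅, {ω₁}, {ω₂, ω₃}, Ω } (|σ(𝒜)| = 4).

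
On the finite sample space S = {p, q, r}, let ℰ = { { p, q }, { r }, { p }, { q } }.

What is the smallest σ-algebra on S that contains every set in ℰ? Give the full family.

σ(ℰ) (8 sets): { {  }, { p }, { q }, { r }, { p, q }, { p, r }, { q, r }, S }

Derivation:
Seed the family with ℰ together with ∅ and S: { {  }, { p }, { q }, { r }, { p, q }, S }.
Iteration 1 adds 2:
  { p, r }  = { q }ᶜ
  { q, r }  = { p }ᶜ
After Iteration 2 the family is unchanged; done.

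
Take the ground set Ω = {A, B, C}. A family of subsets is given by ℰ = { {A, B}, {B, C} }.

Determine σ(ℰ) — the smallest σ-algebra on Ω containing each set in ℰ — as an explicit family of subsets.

Seed the family with ℰ together with ∅ and Ω: { {}, {A, B}, {B, C}, Ω }.
Iteration 1 (2 new):
  {A}  = ᶜ of {B, C}
  {C}  = ᶜ of {A, B}
  (now 6)
Iteration 2 adds 1:
  {A, C}  = {C} ∪ {A}
  (now 7)
Iteration 3 (1 new):
  {B}  = ᶜ of {A, C}
  (now 8)
Iteration 4: no new sets; the family is a σ-algebra.

Hence σ(ℰ) has 8 members: { {}, {A}, {B}, {C}, {A, B}, {A, C}, {B, C}, Ω }.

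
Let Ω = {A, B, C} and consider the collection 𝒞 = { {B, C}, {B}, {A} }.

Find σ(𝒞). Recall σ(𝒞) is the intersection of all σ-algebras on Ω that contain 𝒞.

Take S₀ = 𝒞 ∪ {∅, Ω} = { {}, {A}, {B}, {B, C}, Ω }.
Pass 1 adds 2:
  {A, B}  = {B} ∪ {A}
  {A, C}  = {B}ᶜ
  [7 total]
Pass 2: +1 →
  {C}  = {A, B}ᶜ
  [8 total]
After Pass 3 the family is unchanged; done.

Therefore σ(𝒞) = { {}, {A}, {B}, {C}, {A, B}, {A, C}, {B, C}, Ω } (|σ(𝒞)| = 8).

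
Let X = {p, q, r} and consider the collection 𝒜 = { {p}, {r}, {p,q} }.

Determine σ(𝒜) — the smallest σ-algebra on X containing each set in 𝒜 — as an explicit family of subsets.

σ(𝒜) = { {}, {p}, {q}, {r}, {p,q}, {p,r}, {q,r}, X }

Derivation:
Take S₀ = 𝒜 ∪ {∅, X} = { {}, {p}, {r}, {p,q}, X }.
Round 1 (2 new):
  {p,r}  = {r} ∪ {p}
  {q,r}  = {p}ᶜ
  |family| = 7
Round 2: +1 →
  {q}  = {p,r}ᶜ
  |family| = 8
Round 3: stable.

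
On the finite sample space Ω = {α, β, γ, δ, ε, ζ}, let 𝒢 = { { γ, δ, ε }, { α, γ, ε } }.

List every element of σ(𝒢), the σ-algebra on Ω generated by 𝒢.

Answer: σ(𝒢) = { {}, { α }, { δ }, { α, δ }, { β, ζ }, { γ, ε }, { α, β, ζ }, { α, γ, ε }, { β, δ, ζ }, { γ, δ, ε }, { α, β, δ, ζ }, { α, γ, δ, ε }, { β, γ, ε, ζ }, { α, β, γ, ε, ζ }, { β, γ, δ, ε, ζ }, Ω }

Working:
Begin from { {}, { α, γ, ε }, { γ, δ, ε }, Ω } (that is, 𝒢 plus ∅ and Ω).
Round 1. New:
  { α, β, ζ }  = ᶜ of { γ, δ, ε }
  { β, δ, ζ }  = ᶜ of { α, γ, ε }
  { α, γ, δ, ε }  = { α, γ, ε } ∪ { γ, δ, ε }
  |family| = 7
Round 2: 4 new —
  { β, ζ }  = ᶜ of { α, γ, δ, ε }
  { α, β, δ, ζ }  = { β, δ, ζ } ∪ { α, β, ζ }
  { α, β, γ, ε, ζ }  = { α, γ, ε } ∪ { α, β, ζ }
  { β, γ, δ, ε, ζ }  = { β, δ, ζ } ∪ { γ, δ, ε }
  |family| = 11
Round 3. New:
  { α }  = ᶜ of { β, γ, δ, ε, ζ }
  { δ }  = ᶜ of { α, β, γ, ε, ζ }
  { γ, ε }  = ᶜ of { α, β, δ, ζ }
  |family| = 14
Round 4: 2 new —
  { α, δ }  = { α } ∪ { δ }
  { β, γ, ε, ζ }  = { γ, ε } ∪ { β, ζ }
  |family| = 16
Round 5: already closed under ᶜ and ∪.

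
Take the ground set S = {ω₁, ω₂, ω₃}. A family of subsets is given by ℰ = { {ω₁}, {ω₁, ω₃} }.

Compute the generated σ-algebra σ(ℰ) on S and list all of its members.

Take S₀ = ℰ ∪ {∅, S} = { {}, {ω₁}, {ω₁, ω₃}, S }.
Pass 1. New:
  {ω₂}  = complement {ω₁, ω₃}
  {ω₂, ω₃}  = complement {ω₁}
  [6 total]
Pass 2: 1 new —
  {ω₁, ω₂}  = {ω₂} ∪ {ω₁}
  [7 total]
Pass 3: +1 →
  {ω₃}  = complement {ω₁, ω₂}
  [8 total]
Pass 4: stable.

σ(ℰ) = { {}, {ω₁}, {ω₂}, {ω₃}, {ω₁, ω₂}, {ω₁, ω₃}, {ω₂, ω₃}, S }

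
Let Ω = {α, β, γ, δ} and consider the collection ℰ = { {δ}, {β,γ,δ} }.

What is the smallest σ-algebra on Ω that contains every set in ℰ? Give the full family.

σ(ℰ) (8 sets): { ∅, {α}, {δ}, {α,δ}, {β,γ}, {α,β,γ}, {β,γ,δ}, Ω }

Working:
Take S₀ = ℰ ∪ {∅, Ω} = { ∅, {δ}, {β,γ,δ}, Ω }.
Pass 1. New:
  {α}  = {β,γ,δ}ᶜ
  {α,β,γ}  = {δ}ᶜ
  — 6 sets.
Pass 2: +1 →
  {α,δ}  = {δ} ∪ {α}
  — 7 sets.
Pass 3 (1 new):
  {β,γ}  = {α,δ}ᶜ
  — 8 sets.
Pass 4: stable.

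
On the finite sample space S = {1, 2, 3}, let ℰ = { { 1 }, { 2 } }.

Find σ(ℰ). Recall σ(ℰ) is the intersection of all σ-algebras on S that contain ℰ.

Begin from { {}, { 1 }, { 2 }, S } (that is, ℰ plus ∅ and S).
Iteration 1 adds 3:
  { 1, 2 }  = { 1 } ∪ { 2 }
  { 1, 3 }  = ᶜ of { 2 }
  { 2, 3 }  = ᶜ of { 1 }
  [7 total]
Iteration 2 (1 new):
  { 3 }  = ᶜ of { 1, 2 }
  [8 total]
Iteration 3: already closed under ᶜ and ∪.

σ(ℰ) = { {}, { 1 }, { 2 }, { 3 }, { 1, 2 }, { 1, 3 }, { 2, 3 }, S }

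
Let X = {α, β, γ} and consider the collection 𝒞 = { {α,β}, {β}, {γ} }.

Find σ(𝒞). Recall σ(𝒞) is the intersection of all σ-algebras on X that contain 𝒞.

|σ(𝒞)| = 8.  σ(𝒞) = { {}, {α}, {β}, {γ}, {α,β}, {α,γ}, {β,γ}, X }

Trace:
Seed the family with 𝒞 together with ∅ and X: { {}, {β}, {γ}, {α,β}, X }.
Round 1 (2 new):
  {α,γ}  = complement {β}
  {β,γ}  = {γ} ∪ {β}
  — 7 sets.
Round 2: 1 new —
  {α}  = complement {β,γ}
  — 8 sets.
Round 3 adds nothing — fixpoint reached.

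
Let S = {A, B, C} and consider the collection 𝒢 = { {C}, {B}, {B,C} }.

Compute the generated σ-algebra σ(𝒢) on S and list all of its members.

σ(𝒢) = { {}, {A}, {B}, {C}, {A,B}, {A,C}, {B,C}, S }

Working:
Start: 𝒢 ∪ {∅, S} = { {}, {B}, {C}, {B,C}, S }.
Iteration 1: 3 new —
  {A}  = {B,C}ᶜ
  {A,B}  = {C}ᶜ
  {A,C}  = {B}ᶜ
  [8 total]
After Iteration 2 the family is unchanged; done.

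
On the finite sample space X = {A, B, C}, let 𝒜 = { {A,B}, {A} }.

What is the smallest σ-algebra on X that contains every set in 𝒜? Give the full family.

Initial family (4 sets): { {}, {A}, {A,B}, X }.
Round 1: +2 →
  {C}  = ᶜ of {A,B}
  {B,C}  = ᶜ of {A}
  [6 total]
Round 2 adds 1:
  {A,C}  = {C} ∪ {A}
  [7 total]
Round 3: 1 new —
  {B}  = ᶜ of {A,C}
  [8 total]
Round 4 adds nothing — fixpoint reached.

Therefore σ(𝒜) = { {}, {A}, {B}, {C}, {A,B}, {A,C}, {B,C}, X } (|σ(𝒜)| = 8).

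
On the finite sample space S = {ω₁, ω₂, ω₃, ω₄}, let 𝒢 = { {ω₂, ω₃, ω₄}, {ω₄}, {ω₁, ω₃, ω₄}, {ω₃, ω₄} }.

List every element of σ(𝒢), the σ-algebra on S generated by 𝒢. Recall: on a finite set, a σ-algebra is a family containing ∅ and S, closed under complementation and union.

|σ(𝒢)| = 16.  σ(𝒢) = { {}, {ω₁}, {ω₂}, {ω₃}, {ω₄}, {ω₁, ω₂}, {ω₁, ω₃}, {ω₁, ω₄}, {ω₂, ω₃}, {ω₂, ω₄}, {ω₃, ω₄}, {ω₁, ω₂, ω₃}, {ω₁, ω₂, ω₄}, {ω₁, ω₃, ω₄}, {ω₂, ω₃, ω₄}, S }

Working:
Take S₀ = 𝒢 ∪ {∅, S} = { {}, {ω₄}, {ω₃, ω₄}, {ω₁, ω₃, ω₄}, {ω₂, ω₃, ω₄}, S }.
Pass 1 (4 new):
  {ω₁}  = complement {ω₂, ω₃, ω₄}
  {ω₂}  = complement {ω₁, ω₃, ω₄}
  {ω₁, ω₂}  = complement {ω₃, ω₄}
  {ω₁, ω₂, ω₃}  = complement {ω₄}
  (now 10)
Pass 2. New:
  {ω₁, ω₄}  = {ω₄} ∪ {ω₁}
  {ω₂, ω₄}  = {ω₂} ∪ {ω₄}
  {ω₁, ω₂, ω₄}  = {ω₁, ω₂} ∪ {ω₄}
  (now 13)
Pass 3: 3 new —
  {ω₃}  = complement {ω₁, ω₂, ω₄}
  {ω₁, ω₃}  = complement {ω₂, ω₄}
  {ω₂, ω₃}  = complement {ω₁, ω₄}
  (now 16)
Pass 4: closed — nothing new.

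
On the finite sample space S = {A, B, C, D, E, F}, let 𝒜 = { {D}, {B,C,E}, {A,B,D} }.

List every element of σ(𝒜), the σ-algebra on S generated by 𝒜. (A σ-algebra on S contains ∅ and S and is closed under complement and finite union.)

σ(𝒜) (32 sets): { {}, {A}, {B}, {D}, {F}, {A,B}, {A,D}, {A,F}, {B,D}, {B,F}, {C,E}, {D,F}, {A,B,D}, {A,B,F}, {A,C,E}, {A,D,F}, {B,C,E}, {B,D,F}, {C,D,E}, {C,E,F}, {A,B,C,E}, {A,B,D,F}, {A,C,D,E}, {A,C,E,F}, {B,C,D,E}, {B,C,E,F}, {C,D,E,F}, {A,B,C,D,E}, {A,B,C,E,F}, {A,C,D,E,F}, {B,C,D,E,F}, S }

Check:
Begin from { {}, {D}, {A,B,D}, {B,C,E}, S } (that is, 𝒜 plus ∅ and S).
Pass 1 (5 new):
  {A,D,F}  = complement {B,C,E}
  {C,E,F}  = complement {A,B,D}
  {B,C,D,E}  = {B,C,E} ∪ {D}
  {A,B,C,D,E}  = {B,C,E} ∪ {A,B,D}
  {A,B,C,E,F}  = complement {D}
  [10 total]
Pass 2 (7 new):
  {F}  = complement {A,B,C,D,E}
  {A,F}  = complement {B,C,D,E}
  {A,B,D,F}  = {A,D,F} ∪ {A,B,D}
  {B,C,E,F}  = {B,C,E} ∪ {C,E,F}
  {C,D,E,F}  = {C,E,F} ∪ {D}
  {A,C,D,E,F}  = {A,D,F} ∪ {C,E,F}
  {B,C,D,E,F}  = {B,C,D,E} ∪ {C,E,F}
  [17 total]
Pass 3 (7 new):
  {A}  = complement {B,C,D,E,F}
  {B}  = complement {A,C,D,E,F}
  {A,B}  = complement {C,D,E,F}
  {A,D}  = complement {B,C,E,F}
  {C,E}  = complement {A,B,D,F}
  {D,F}  = {D} ∪ {F}
  {A,C,E,F}  = {C,E,F} ∪ {A,F}
  [24 total]
Pass 4 (8 new):
  {B,D}  = complement {A,C,E,F}
  {B,F}  = {B} ∪ {F}
  {A,B,F}  = {A,B} ∪ {A,F}
  {A,C,E}  = {A} ∪ {C,E}
  {B,D,F}  = {B} ∪ {D,F}
  {C,D,E}  = {D} ∪ {C,E}
  {A,B,C,E}  = complement {D,F}
  {A,C,D,E}  = {A,D} ∪ {C,E}
  [32 total]
Pass 5: closed — nothing new.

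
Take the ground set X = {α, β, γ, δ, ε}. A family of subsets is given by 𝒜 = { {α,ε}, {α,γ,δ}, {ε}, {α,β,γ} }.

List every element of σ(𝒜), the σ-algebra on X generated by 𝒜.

|σ(𝒜)| = 32.  σ(𝒜) = { ∅, {α}, {β}, {γ}, {δ}, {ε}, {α,β}, {α,γ}, {α,δ}, {α,ε}, {β,γ}, {β,δ}, {β,ε}, {γ,δ}, {γ,ε}, {δ,ε}, {α,β,γ}, {α,β,δ}, {α,β,ε}, {α,γ,δ}, {α,γ,ε}, {α,δ,ε}, {β,γ,δ}, {β,γ,ε}, {β,δ,ε}, {γ,δ,ε}, {α,β,γ,δ}, {α,β,γ,ε}, {α,β,δ,ε}, {α,γ,δ,ε}, {β,γ,δ,ε}, X }

Trace:
Take S₀ = 𝒜 ∪ {∅, X} = { ∅, {ε}, {α,ε}, {α,β,γ}, {α,γ,δ}, X }.
Step 1: +6 →
  {β,ε}  = X∖{α,γ,δ}
  {δ,ε}  = X∖{α,β,γ}
  {β,γ,δ}  = X∖{α,ε}
  {α,β,γ,δ}  = X∖{ε}
  {α,β,γ,ε}  = {α,β,γ} ∪ {α,ε}
  {α,γ,δ,ε}  = {α,γ,δ} ∪ {α,ε}
  — 12 sets.
Step 2: 6 new —
  {β}  = X∖{α,γ,δ,ε}
  {δ}  = X∖{α,β,γ,ε}
  {α,β,ε}  = {β,ε} ∪ {α,ε}
  {α,δ,ε}  = {δ,ε} ∪ {α,ε}
  {β,δ,ε}  = {β,ε} ∪ {δ,ε}
  {β,γ,δ,ε}  = {β,ε} ∪ {β,γ,δ}
  — 18 sets.
Step 3: +6 →
  {α}  = X∖{β,γ,δ,ε}
  {α,γ}  = X∖{β,δ,ε}
  {β,γ}  = X∖{α,δ,ε}
  {β,δ}  = {δ} ∪ {β}
  {γ,δ}  = X∖{α,β,ε}
  {α,β,δ,ε}  = {δ,ε} ∪ {α,β,ε}
  — 24 sets.
Step 4: +7 →
  {γ}  = X∖{α,β,δ,ε}
  {α,β}  = {β} ∪ {α}
  {α,δ}  = {δ} ∪ {α}
  {α,β,δ}  = {β,δ} ∪ {α}
  {α,γ,ε}  = X∖{β,δ}
  {β,γ,ε}  = {β,ε} ∪ {β,γ}
  {γ,δ,ε}  = {γ,δ} ∪ {ε}
  — 31 sets.
Step 5. New:
  {γ,ε}  = X∖{α,β,δ}
  — 32 sets.
After Step 6 the family is unchanged; done.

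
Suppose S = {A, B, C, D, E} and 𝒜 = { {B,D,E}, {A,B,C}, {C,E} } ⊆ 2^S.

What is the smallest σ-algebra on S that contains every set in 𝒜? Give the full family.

|σ(𝒜)| = 32.  σ(𝒜) = { ∅, {A}, {B}, {C}, {D}, {E}, {A,B}, {A,C}, {A,D}, {A,E}, {B,C}, {B,D}, {B,E}, {C,D}, {C,E}, {D,E}, {A,B,C}, {A,B,D}, {A,B,E}, {A,C,D}, {A,C,E}, {A,D,E}, {B,C,D}, {B,C,E}, {B,D,E}, {C,D,E}, {A,B,C,D}, {A,B,C,E}, {A,B,D,E}, {A,C,D,E}, {B,C,D,E}, S }

Trace:
Initial family (5 sets): { ∅, {C,E}, {A,B,C}, {B,D,E}, S }.
Round 1 adds 5:
  {A,C}  = complement {B,D,E}
  {D,E}  = complement {A,B,C}
  {A,B,D}  = complement {C,E}
  {A,B,C,E}  = {A,B,C} ∪ {C,E}
  {B,C,D,E}  = {C,E} ∪ {B,D,E}
Round 2: 7 new —
  {A}  = complement {B,C,D,E}
  {D}  = complement {A,B,C,E}
  {A,C,E}  = {A,C} ∪ {C,E}
  {C,D,E}  = {D,E} ∪ {C,E}
  {A,B,C,D}  = {A,B,C} ∪ {A,B,D}
  {A,B,D,E}  = {A,B,D} ∪ {D,E}
  {A,C,D,E}  = {D,E} ∪ {A,C}
Round 3: 8 new —
  {B}  = complement {A,C,D,E}
  {C}  = complement {A,B,D,E}
  {E}  = complement {A,B,C,D}
  {A,B}  = complement {C,D,E}
  {A,D}  = {D} ∪ {A}
  {B,D}  = complement {A,C,E}
  {A,C,D}  = {A,C} ∪ {D}
  {A,D,E}  = {D,E} ∪ {A}
Round 4 adds 7:
  {A,E}  = {E} ∪ {A}
  {B,C}  = complement {A,D,E}
  {B,E}  = complement {A,C,D}
  {C,D}  = {C} ∪ {D}
  {A,B,E}  = {A,B} ∪ {E}
  {B,C,D}  = {C} ∪ {B,D}
  {B,C,E}  = complement {A,D}
Round 5: already closed under ᶜ and ∪.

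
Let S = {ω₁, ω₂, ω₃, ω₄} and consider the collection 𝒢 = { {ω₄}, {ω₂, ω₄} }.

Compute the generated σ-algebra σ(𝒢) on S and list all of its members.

σ(𝒢) = { ∅, {ω₂}, {ω₄}, {ω₁, ω₃}, {ω₂, ω₄}, {ω₁, ω₂, ω₃}, {ω₁, ω₃, ω₄}, S }

Check:
Seed the family with 𝒢 together with ∅ and S: { ∅, {ω₄}, {ω₂, ω₄}, S }.
Iteration 1 (2 new):
  {ω₁, ω₃}  = {ω₂, ω₄}ᶜ
  {ω₁, ω₂, ω₃}  = {ω₄}ᶜ
  |family| = 6
Iteration 2 (1 new):
  {ω₁, ω₃, ω₄}  = {ω₁, ω₃} ∪ {ω₄}
  |family| = 7
Iteration 3: 1 new —
  {ω₂}  = {ω₁, ω₃, ω₄}ᶜ
  |family| = 8
Iteration 4 adds nothing — fixpoint reached.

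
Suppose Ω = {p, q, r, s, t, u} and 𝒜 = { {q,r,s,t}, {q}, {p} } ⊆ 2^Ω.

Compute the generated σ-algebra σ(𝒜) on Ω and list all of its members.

σ(𝒜) (16 sets): { {}, {p}, {q}, {u}, {p,q}, {p,u}, {q,u}, {p,q,u}, {r,s,t}, {p,r,s,t}, {q,r,s,t}, {r,s,t,u}, {p,q,r,s,t}, {p,r,s,t,u}, {q,r,s,t,u}, Ω }

Derivation:
Begin from { {}, {p}, {q}, {q,r,s,t}, Ω } (that is, 𝒜 plus ∅ and Ω).
Step 1 adds 5:
  {p,q}  = {q} ∪ {p}
  {p,u}  = {q,r,s,t}ᶜ
  {p,q,r,s,t}  = {q,r,s,t} ∪ {p}
  {p,r,s,t,u}  = {q}ᶜ
  {q,r,s,t,u}  = {p}ᶜ
  (now 10)
Step 2: 3 new —
  {u}  = {p,q,r,s,t}ᶜ
  {p,q,u}  = {p,q} ∪ {p,u}
  {r,s,t,u}  = {p,q}ᶜ
  (now 13)
Step 3. New:
  {q,u}  = {q} ∪ {u}
  {r,s,t}  = {p,q,u}ᶜ
  (now 15)
Step 4. New:
  {p,r,s,t}  = {q,u}ᶜ
  (now 16)
After Step 5 the family is unchanged; done.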